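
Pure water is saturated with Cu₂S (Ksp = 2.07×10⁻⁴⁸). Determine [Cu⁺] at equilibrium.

Cu₂S(s) ⇌ 2 Cu⁺(aq) + S²⁻(aq)
Call the molar solubility s, so that [Cu⁺] = 2s and [S²⁻] = s.
Ksp = [Cu⁺]^2[S²⁻] = (2s)^2 · s = 4s^3 = 2.07×10⁻⁴⁸
s = 8.03×10⁻¹⁷ M
[Cu⁺] = 2s = 1.61×10⁻¹⁶ M

1.61×10⁻¹⁶ M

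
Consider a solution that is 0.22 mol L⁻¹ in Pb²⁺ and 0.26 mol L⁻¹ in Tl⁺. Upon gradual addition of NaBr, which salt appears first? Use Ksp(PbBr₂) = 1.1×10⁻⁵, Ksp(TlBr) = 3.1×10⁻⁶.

The threshold for precipitation is Q = Ksp.
For PbBr₂: [Br⁻] = (Ksp/[Pb²⁺])^(1/2) = 7.1×10⁻³ mol L⁻¹
For TlBr: [Br⁻] = (Ksp/[Tl⁺]) = 1.2×10⁻⁵ mol L⁻¹
Since TlBr needs less Br⁻ to reach saturation, it precipitates first.

TlBr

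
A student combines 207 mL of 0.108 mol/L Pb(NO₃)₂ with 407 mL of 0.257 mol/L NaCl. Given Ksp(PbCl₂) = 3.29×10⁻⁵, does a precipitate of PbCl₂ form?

Total volume after mixing = 207 + 407 = 614 mL.
[Pb²⁺] = (0.108)(207)/614 = 3.64×10⁻² mol/L
[Cl⁻] = (0.257)(407)/614 = 0.170 mol/L
Q = [Pb²⁺][Cl⁻]^2 = 1.06×10⁻³
Since Q (1.06×10⁻³) exceeds Ksp (3.29×10⁻⁵), PbCl₂ will precipitate.

Yes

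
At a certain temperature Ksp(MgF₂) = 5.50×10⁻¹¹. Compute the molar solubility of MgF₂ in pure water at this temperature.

2.40×10⁻⁴ M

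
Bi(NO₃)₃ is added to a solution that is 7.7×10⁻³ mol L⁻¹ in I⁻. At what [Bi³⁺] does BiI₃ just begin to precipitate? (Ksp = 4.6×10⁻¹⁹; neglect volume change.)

1.0×10⁻¹² M

Each salt precipitates once Q = Ksp for that salt.
BiI₃(s) ⇌ Bi³⁺(aq) + 3 I⁻(aq)
Ksp = [Bi³⁺][I⁻]^3 = [Bi³⁺](7.7×10⁻³)^3
[Bi³⁺] = 4.6×10⁻¹⁹ / (7.7×10⁻³)^3 = 1.0×10⁻¹²
[Bi³⁺] = 1.0×10⁻¹² mol L⁻¹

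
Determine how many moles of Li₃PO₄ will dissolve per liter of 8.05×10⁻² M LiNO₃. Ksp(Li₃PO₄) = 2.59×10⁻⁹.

Li₃PO₄(s) ⇌ 3 Li⁺(aq) + PO₄³⁻(aq)
Let s be the solubility of Li₃PO₄ here. The common ion gives [Li⁺] ≈ 8.05×10⁻² M, and [PO₄³⁻] = s.
Ksp = [Li⁺]^3[PO₄³⁻] = (8.05×10⁻²)^3s
s = 2.59×10⁻⁹ / (8.05×10⁻²)^3 = 4.96×10⁻⁶
s = 4.96×10⁻⁶ M

4.96×10⁻⁶ M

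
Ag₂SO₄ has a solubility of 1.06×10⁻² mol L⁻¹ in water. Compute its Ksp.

Ag₂SO₄(s) ⇌ 2 Ag⁺(aq) + SO₄²⁻(aq)
For each mole of Ag₂SO₄ that dissolves per liter, [Ag⁺] = 2s and [SO₄²⁻] = s; let s denote this solubility.
Ksp = [Ag⁺]^2[SO₄²⁻] = (2s)^2 · s = 4s^3
Ksp = 4 × (1.06×10⁻²)^3 = 4.76×10⁻⁶

Ksp = 4.76×10⁻⁶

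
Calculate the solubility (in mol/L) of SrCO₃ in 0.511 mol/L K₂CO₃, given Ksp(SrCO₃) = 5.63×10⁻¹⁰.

1.10×10⁻⁹ M

SrCO₃(s) ⇌ Sr²⁺(aq) + CO₃²⁻(aq)
Let s be the solubility of SrCO₃ here. The common ion gives [CO₃²⁻] ≈ 0.511 mol/L, and [Sr²⁺] = s.
Ksp = [Sr²⁺][CO₃²⁻] = s(0.511)
s = 5.63×10⁻¹⁰ / (0.511) = 1.10×10⁻⁹
s = 1.10×10⁻⁹ mol/L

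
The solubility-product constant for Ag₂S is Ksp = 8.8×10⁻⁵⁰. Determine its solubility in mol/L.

Ag₂S(s) ⇌ 2 Ag⁺(aq) + S²⁻(aq)
If s mol/L of Ag₂S dissolves, [Ag⁺] = 2s and [S²⁻] = s.
Ksp = [Ag⁺]^2[S²⁻] = (2s)^2 · s = 4s^3
4s^3 = 8.8×10⁻⁵⁰  ⇒  s^3 = 2.2×10⁻⁵⁰
Taking the 3rd root, s = 2.8×10⁻¹⁷ M.

2.8×10⁻¹⁷ M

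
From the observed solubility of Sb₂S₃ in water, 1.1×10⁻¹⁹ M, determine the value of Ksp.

Sb₂S₃(s) ⇌ 2 Sb³⁺(aq) + 3 S²⁻(aq)
Let s be the molar solubility. Then [Sb³⁺] = 2s and [S²⁻] = 3s.
Ksp = [Sb³⁺]^2[S²⁻]^3 = (2s)^2 · (3s)^3 = 108s^5
Ksp = 108 × (1.1×10⁻¹⁹)^5 = 1.7×10⁻⁹³

Ksp = 1.7×10⁻⁹³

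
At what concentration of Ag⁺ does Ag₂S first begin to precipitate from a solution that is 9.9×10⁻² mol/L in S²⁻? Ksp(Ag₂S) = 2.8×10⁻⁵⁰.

5.3×10⁻²⁵ M

A salt starts to precipitate once the ion product Q reaches its Ksp.
Ag₂S(s) ⇌ 2 Ag⁺(aq) + S²⁻(aq)
Ksp = [Ag⁺]^2[S²⁻] = [Ag⁺]^2(9.9×10⁻²)
[Ag⁺]^2 = 2.8×10⁻⁵⁰ / (9.9×10⁻²) = 2.8×10⁻⁴⁹
[Ag⁺] = 5.3×10⁻²⁵ mol/L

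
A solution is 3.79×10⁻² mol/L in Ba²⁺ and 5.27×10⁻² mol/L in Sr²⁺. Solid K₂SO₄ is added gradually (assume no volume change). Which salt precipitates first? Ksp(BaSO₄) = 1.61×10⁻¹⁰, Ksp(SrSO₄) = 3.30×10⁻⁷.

A salt starts to precipitate once the ion product Q reaches its Ksp.
For BaSO₄: [SO₄²⁻] = (Ksp/[Ba²⁺]) = 4.25×10⁻⁹ mol/L
For SrSO₄: [SO₄²⁻] = (Ksp/[Sr²⁺]) = 6.26×10⁻⁶ mol/L
Since BaSO₄ needs less SO₄²⁻ to reach saturation, it precipitates first.

BaSO₄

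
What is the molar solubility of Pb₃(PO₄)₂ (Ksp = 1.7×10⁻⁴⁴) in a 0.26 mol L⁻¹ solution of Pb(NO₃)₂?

Pb₃(PO₄)₂(s) ⇌ 3 Pb²⁺(aq) + 2 PO₄³⁻(aq)
Let s be the solubility of Pb₃(PO₄)₂ here. The common ion gives [Pb²⁺] ≈ 0.26 mol L⁻¹, and [PO₄³⁻] = 2s.
Ksp = [Pb²⁺]^3[PO₄³⁻]^2 = (0.26)^3(2s)^2
(2s)^2 = 1.7×10⁻⁴⁴ / (0.26)^3 = 9.7×10⁻⁴³
s = 4.9×10⁻²² mol L⁻¹

4.9×10⁻²² M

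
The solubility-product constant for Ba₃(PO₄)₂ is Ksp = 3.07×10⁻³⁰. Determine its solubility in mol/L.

4.91×10⁻⁷ M

Ba₃(PO₄)₂(s) ⇌ 3 Ba²⁺(aq) + 2 PO₄³⁻(aq)
For each mole of Ba₃(PO₄)₂ that dissolves per liter, [Ba²⁺] = 3s and [PO₄³⁻] = 2s; let s denote this solubility.
Ksp = [Ba²⁺]^3[PO₄³⁻]^2 = (3s)^3 · (2s)^2 = 108s^5
108s^5 = 3.07×10⁻³⁰  ⇒  s^5 = 2.84×10⁻³²
Taking the 5th root, s = 4.91×10⁻⁷ M.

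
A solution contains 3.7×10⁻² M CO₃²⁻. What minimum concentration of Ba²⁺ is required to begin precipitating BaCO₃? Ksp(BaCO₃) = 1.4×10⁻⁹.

The threshold for precipitation is Q = Ksp.
BaCO₃(s) ⇌ Ba²⁺(aq) + CO₃²⁻(aq)
Ksp = [Ba²⁺][CO₃²⁻] = [Ba²⁺](3.7×10⁻²)
[Ba²⁺] = 1.4×10⁻⁹ / (3.7×10⁻²) = 3.8×10⁻⁸
[Ba²⁺] = 3.8×10⁻⁸ M

3.8×10⁻⁸ M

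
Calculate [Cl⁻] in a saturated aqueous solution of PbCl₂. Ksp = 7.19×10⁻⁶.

PbCl₂(s) ⇌ Pb²⁺(aq) + 2 Cl⁻(aq)
With molar solubility s: [Pb²⁺] = s, [Cl⁻] = 2s.
Ksp = [Pb²⁺][Cl⁻]^2 = s · (2s)^2 = 4s^3 = 7.19×10⁻⁶
s = 1.22×10⁻² mol L⁻¹
[Cl⁻] = 2s = 2.43×10⁻² mol L⁻¹

2.43×10⁻² M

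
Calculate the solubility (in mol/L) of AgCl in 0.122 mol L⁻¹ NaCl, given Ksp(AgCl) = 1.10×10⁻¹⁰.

9.02×10⁻¹⁰ M

AgCl(s) ⇌ Ag⁺(aq) + Cl⁻(aq)
The solution already contains Cl⁻ at 0.122 mol L⁻¹. Let s be the molar solubility of AgCl.
[Cl⁻] ≈ 0.122 mol L⁻¹ (common ion dominates); [Ag⁺] = s.
Ksp = [Ag⁺][Cl⁻] = s(0.122)
s = 1.10×10⁻¹⁰ / (0.122) = 9.02×10⁻¹⁰
s = 9.02×10⁻¹⁰ mol L⁻¹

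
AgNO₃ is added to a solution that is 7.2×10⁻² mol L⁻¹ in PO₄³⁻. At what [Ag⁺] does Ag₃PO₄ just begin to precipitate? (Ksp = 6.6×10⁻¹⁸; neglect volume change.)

4.5×10⁻⁶ M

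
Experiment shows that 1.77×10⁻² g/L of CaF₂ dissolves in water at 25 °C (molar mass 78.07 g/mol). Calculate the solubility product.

Ksp = 4.66×10⁻¹¹

Molar solubility s = (1.77×10⁻² g/L) / (78.07 g/mol) = 2.2672×10⁻⁴ mol/L
CaF₂(s) ⇌ Ca²⁺(aq) + 2 F⁻(aq)
Let s be the molar solubility. Then [Ca²⁺] = s and [F⁻] = 2s.
Ksp = [Ca²⁺][F⁻]^2 = s · (2s)^2 = 4s^3
Ksp = 4 × (2.2672×10⁻⁴)^3 = 4.66×10⁻¹¹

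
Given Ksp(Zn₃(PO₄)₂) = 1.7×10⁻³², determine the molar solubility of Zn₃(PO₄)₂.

Zn₃(PO₄)₂(s) ⇌ 3 Zn²⁺(aq) + 2 PO₄³⁻(aq)
Call the molar solubility s, so that [Zn²⁺] = 3s and [PO₄³⁻] = 2s.
Ksp = [Zn²⁺]^3[PO₄³⁻]^2 = (3s)^3 · (2s)^2 = 108s^5
108s^5 = 1.7×10⁻³²  ⇒  s^5 = 1.6×10⁻³⁴
s = 1.7×10⁻⁷ mol L⁻¹

1.7×10⁻⁷ M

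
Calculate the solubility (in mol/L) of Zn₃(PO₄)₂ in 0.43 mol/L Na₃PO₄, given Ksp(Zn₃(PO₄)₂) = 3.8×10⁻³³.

Zn₃(PO₄)₂(s) ⇌ 3 Zn²⁺(aq) + 2 PO₄³⁻(aq)
The solution already contains PO₄³⁻ at 0.43 mol/L. Let s be the molar solubility of Zn₃(PO₄)₂.
[PO₄³⁻] ≈ 0.43 mol/L (common ion dominates); [Zn²⁺] = 3s.
Ksp = [Zn²⁺]^3[PO₄³⁻]^2 = (3s)^3(0.43)^2
(3s)^3 = 3.8×10⁻³³ / (0.43)^2 = 2.1×10⁻³²
s = 9.1×10⁻¹² mol/L

9.1×10⁻¹² M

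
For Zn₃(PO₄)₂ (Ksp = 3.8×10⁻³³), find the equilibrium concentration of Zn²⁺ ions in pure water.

3.9×10⁻⁷ M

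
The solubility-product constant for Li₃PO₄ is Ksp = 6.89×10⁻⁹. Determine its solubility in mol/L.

Li₃PO₄(s) ⇌ 3 Li⁺(aq) + PO₄³⁻(aq)
With molar solubility s: [Li⁺] = 3s, [PO₄³⁻] = s.
Ksp = [Li⁺]^3[PO₄³⁻] = (3s)^3 · s = 27s^4
27s^4 = 6.89×10⁻⁹  ⇒  s^4 = 2.55×10⁻¹⁰
s = (2.55×10⁻¹⁰)^(1/4) = 4.00×10⁻³ mol L⁻¹

4.00×10⁻³ M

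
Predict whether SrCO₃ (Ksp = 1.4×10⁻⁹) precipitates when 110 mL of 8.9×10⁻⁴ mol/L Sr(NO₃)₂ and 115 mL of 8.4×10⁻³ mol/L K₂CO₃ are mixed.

Yes

After mixing, V = 110 mL + 115 mL = 225 mL.
[Sr²⁺] = (8.9×10⁻⁴)(110)/225 = 4.4×10⁻⁴ mol/L
[CO₃²⁻] = (8.4×10⁻³)(115)/225 = 4.3×10⁻³ mol/L
Q = [Sr²⁺][CO₃²⁻] = 1.9×10⁻⁶
Since Q (1.9×10⁻⁶) exceeds Ksp (1.4×10⁻⁹), SrCO₃ will precipitate.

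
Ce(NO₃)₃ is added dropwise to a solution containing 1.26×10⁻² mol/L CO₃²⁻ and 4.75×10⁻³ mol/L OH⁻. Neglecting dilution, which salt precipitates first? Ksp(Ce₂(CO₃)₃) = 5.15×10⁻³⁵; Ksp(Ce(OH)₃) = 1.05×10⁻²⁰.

Ce₂(CO₃)₃

The threshold for precipitation is Q = Ksp.
For Ce₂(CO₃)₃: [Ce³⁺] = (Ksp/[CO₃²⁻]^3)^(1/2) = 5.07×10⁻¹⁵ mol/L
For Ce(OH)₃: [Ce³⁺] = (Ksp/[OH⁻]^3) = 9.80×10⁻¹⁴ mol/L
Ce₂(CO₃)₃ requires the lower [Ce³⁺], so it precipitates first.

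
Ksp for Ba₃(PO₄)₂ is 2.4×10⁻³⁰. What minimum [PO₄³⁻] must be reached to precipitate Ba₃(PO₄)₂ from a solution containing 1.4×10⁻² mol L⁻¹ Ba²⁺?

The threshold for precipitation is Q = Ksp.
Ba₃(PO₄)₂(s) ⇌ 3 Ba²⁺(aq) + 2 PO₄³⁻(aq)
Ksp = [Ba²⁺]^3[PO₄³⁻]^2 = [PO₄³⁻]^2(1.4×10⁻²)^3
[PO₄³⁻]^2 = 2.4×10⁻³⁰ / (1.4×10⁻²)^3 = 8.7×10⁻²⁵
[PO₄³⁻] = 9.4×10⁻¹³ mol L⁻¹

9.4×10⁻¹³ M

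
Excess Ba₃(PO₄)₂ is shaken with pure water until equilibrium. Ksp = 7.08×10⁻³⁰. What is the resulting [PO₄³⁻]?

1.16×10⁻⁶ M

Ba₃(PO₄)₂(s) ⇌ 3 Ba²⁺(aq) + 2 PO₄³⁻(aq)
Let s be the molar solubility. Then [Ba²⁺] = 3s and [PO₄³⁻] = 2s.
Ksp = [Ba²⁺]^3[PO₄³⁻]^2 = (3s)^3 · (2s)^2 = 108s^5 = 7.08×10⁻³⁰
s = 5.80×10⁻⁷ mol/L
[PO₄³⁻] = 2s = 1.16×10⁻⁶ mol/L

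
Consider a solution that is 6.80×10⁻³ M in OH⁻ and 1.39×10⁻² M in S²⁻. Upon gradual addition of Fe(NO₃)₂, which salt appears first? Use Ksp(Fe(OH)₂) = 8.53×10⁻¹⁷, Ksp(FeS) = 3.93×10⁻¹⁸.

Each salt precipitates once Q = Ksp for that salt.
For Fe(OH)₂: [Fe²⁺] = (Ksp/[OH⁻]^2) = 1.84×10⁻¹² M
For FeS: [Fe²⁺] = (Ksp/[S²⁻]) = 2.83×10⁻¹⁶ M
FeS requires the lower [Fe²⁺], so it precipitates first.

FeS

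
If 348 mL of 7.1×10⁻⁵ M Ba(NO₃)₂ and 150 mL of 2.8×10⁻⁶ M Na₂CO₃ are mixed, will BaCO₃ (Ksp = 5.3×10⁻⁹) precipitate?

After mixing, V = 348 mL + 150 mL = 498 mL.
[Ba²⁺] = (7.1×10⁻⁵)(348)/498 = 5.0×10⁻⁵ M
[CO₃²⁻] = (2.8×10⁻⁶)(150)/498 = 8.4×10⁻⁷ M
Q = [Ba²⁺][CO₃²⁻] = 4.2×10⁻¹¹
Q < Ksp (4.2×10⁻¹¹ vs 5.3×10⁻⁹); the solution remains unsaturated and no precipitate forms.

No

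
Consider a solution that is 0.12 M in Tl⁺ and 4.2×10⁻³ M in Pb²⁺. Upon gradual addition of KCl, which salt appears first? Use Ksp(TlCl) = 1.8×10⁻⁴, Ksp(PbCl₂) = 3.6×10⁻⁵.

Each salt precipitates once Q = Ksp for that salt.
For TlCl: [Cl⁻] = (Ksp/[Tl⁺]) = 1.5×10⁻³ M
For PbCl₂: [Cl⁻] = (Ksp/[Pb²⁺])^(1/2) = 9.3×10⁻² M
The smaller threshold [Cl⁻] is reached first, so TlCl precipitates first.

TlCl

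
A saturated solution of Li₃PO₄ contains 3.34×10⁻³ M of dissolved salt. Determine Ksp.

Li₃PO₄(s) ⇌ 3 Li⁺(aq) + PO₄³⁻(aq)
With molar solubility s: [Li⁺] = 3s, [PO₄³⁻] = s.
Ksp = [Li⁺]^3[PO₄³⁻] = (3s)^3 · s = 27s^4
Ksp = 27 × (3.34×10⁻³)^4 = 3.36×10⁻⁹

Ksp = 3.36×10⁻⁹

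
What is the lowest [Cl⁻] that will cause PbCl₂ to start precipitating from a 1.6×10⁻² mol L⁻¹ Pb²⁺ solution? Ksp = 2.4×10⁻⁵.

Each salt precipitates once Q = Ksp for that salt.
PbCl₂(s) ⇌ Pb²⁺(aq) + 2 Cl⁻(aq)
Ksp = [Pb²⁺][Cl⁻]^2 = [Cl⁻]^2(1.6×10⁻²)
[Cl⁻]^2 = 2.4×10⁻⁵ / (1.6×10⁻²) = 1.5×10⁻³
[Cl⁻] = 3.9×10⁻² mol L⁻¹

3.9×10⁻² M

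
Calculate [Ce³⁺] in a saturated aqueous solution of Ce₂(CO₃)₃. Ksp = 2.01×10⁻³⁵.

Ce₂(CO₃)₃(s) ⇌ 2 Ce³⁺(aq) + 3 CO₃²⁻(aq)
Let s be the molar solubility. Then [Ce³⁺] = 2s and [CO₃²⁻] = 3s.
Ksp = [Ce³⁺]^2[CO₃²⁻]^3 = (2s)^2 · (3s)^3 = 108s^5 = 2.01×10⁻³⁵
s = 4.51×10⁻⁸ M
[Ce³⁺] = 2s = 9.02×10⁻⁸ M

9.02×10⁻⁸ M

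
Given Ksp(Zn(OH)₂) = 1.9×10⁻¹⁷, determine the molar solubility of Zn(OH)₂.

Zn(OH)₂(s) ⇌ Zn²⁺(aq) + 2 OH⁻(aq)
For each mole of Zn(OH)₂ that dissolves per liter, [Zn²⁺] = s and [OH⁻] = 2s; let s denote this solubility.
Ksp = [Zn²⁺][OH⁻]^2 = s · (2s)^2 = 4s^3
4s^3 = 1.9×10⁻¹⁷  ⇒  s^3 = 4.8×10⁻¹⁸
s = 1.7×10⁻⁶ M

1.7×10⁻⁶ M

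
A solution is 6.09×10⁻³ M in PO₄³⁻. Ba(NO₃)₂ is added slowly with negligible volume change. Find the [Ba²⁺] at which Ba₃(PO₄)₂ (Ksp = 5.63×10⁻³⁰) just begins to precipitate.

The threshold for precipitation is Q = Ksp.
Ba₃(PO₄)₂(s) ⇌ 3 Ba²⁺(aq) + 2 PO₄³⁻(aq)
Ksp = [Ba²⁺]^3[PO₄³⁻]^2 = [Ba²⁺]^3(6.09×10⁻³)^2
[Ba²⁺]^3 = 5.63×10⁻³⁰ / (6.09×10⁻³)^2 = 1.52×10⁻²⁵
[Ba²⁺] = 5.33×10⁻⁹ M

5.33×10⁻⁹ M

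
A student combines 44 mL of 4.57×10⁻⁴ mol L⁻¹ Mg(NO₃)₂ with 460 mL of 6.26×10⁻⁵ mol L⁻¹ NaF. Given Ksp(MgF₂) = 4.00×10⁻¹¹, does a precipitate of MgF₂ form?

No

Total volume after mixing = 44 + 460 = 504 mL.
[Mg²⁺] = (4.57×10⁻⁴)(44)/504 = 3.99×10⁻⁵ mol L⁻¹
[F⁻] = (6.26×10⁻⁵)(460)/504 = 5.71×10⁻⁵ mol L⁻¹
Q = [Mg²⁺][F⁻]^2 = 1.30×10⁻¹³
Q < Ksp (1.30×10⁻¹³ vs 4.00×10⁻¹¹); the solution remains unsaturated and no precipitate forms.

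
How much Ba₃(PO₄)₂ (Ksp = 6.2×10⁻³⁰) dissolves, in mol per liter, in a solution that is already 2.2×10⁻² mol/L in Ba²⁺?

Ba₃(PO₄)₂(s) ⇌ 3 Ba²⁺(aq) + 2 PO₄³⁻(aq)
The solution already contains Ba²⁺ at 2.2×10⁻² mol/L. Let s be the molar solubility of Ba₃(PO₄)₂.
[Ba²⁺] ≈ 2.2×10⁻² mol/L (common ion dominates); [PO₄³⁻] = 2s.
Ksp = [Ba²⁺]^3[PO₄³⁻]^2 = (2.2×10⁻²)^3(2s)^2
(2s)^2 = 6.2×10⁻³⁰ / (2.2×10⁻²)^3 = 5.8×10⁻²⁵
s = 3.8×10⁻¹³ mol/L

3.8×10⁻¹³ M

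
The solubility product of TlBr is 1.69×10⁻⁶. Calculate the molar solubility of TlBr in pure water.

1.30×10⁻³ M

TlBr(s) ⇌ Tl⁺(aq) + Br⁻(aq)
For each mole of TlBr that dissolves per liter, [Tl⁺] = s and [Br⁻] = s; let s denote this solubility.
Ksp = [Tl⁺][Br⁻] = s · s = s^2
s^2 = 1.69×10⁻⁶
s = 1.30×10⁻³ mol L⁻¹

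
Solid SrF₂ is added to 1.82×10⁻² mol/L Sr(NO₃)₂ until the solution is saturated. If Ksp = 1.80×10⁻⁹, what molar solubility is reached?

1.57×10⁻⁴ M

SrF₂(s) ⇌ Sr²⁺(aq) + 2 F⁻(aq)
The solution already contains Sr²⁺ at 1.82×10⁻² mol/L. Let s be the molar solubility of SrF₂.
[Sr²⁺] ≈ 1.82×10⁻² mol/L (common ion dominates); [F⁻] = 2s.
Ksp = [Sr²⁺][F⁻]^2 = (1.82×10⁻²)(2s)^2
(2s)^2 = 1.80×10⁻⁹ / (1.82×10⁻²) = 9.89×10⁻⁸
s = 1.57×10⁻⁴ mol/L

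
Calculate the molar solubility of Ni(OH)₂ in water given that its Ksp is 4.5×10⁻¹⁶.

Ni(OH)₂(s) ⇌ Ni²⁺(aq) + 2 OH⁻(aq)
With molar solubility s: [Ni²⁺] = s, [OH⁻] = 2s.
Ksp = [Ni²⁺][OH⁻]^2 = s · (2s)^2 = 4s^3
4s^3 = 4.5×10⁻¹⁶  ⇒  s^3 = 1.1×10⁻¹⁶
s = (1.1×10⁻¹⁶)^(1/3) = 4.8×10⁻⁶ mol/L

4.8×10⁻⁶ M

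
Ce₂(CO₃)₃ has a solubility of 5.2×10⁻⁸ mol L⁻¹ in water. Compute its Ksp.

Ce₂(CO₃)₃(s) ⇌ 2 Ce³⁺(aq) + 3 CO₃²⁻(aq)
Call the molar solubility s, so that [Ce³⁺] = 2s and [CO₃²⁻] = 3s.
Ksp = [Ce³⁺]^2[CO₃²⁻]^3 = (2s)^2 · (3s)^3 = 108s^5
Ksp = 108 × (5.2×10⁻⁸)^5 = 4.1×10⁻³⁵

Ksp = 4.1×10⁻³⁵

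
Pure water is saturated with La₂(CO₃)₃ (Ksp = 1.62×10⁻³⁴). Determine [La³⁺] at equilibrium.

La₂(CO₃)₃(s) ⇌ 2 La³⁺(aq) + 3 CO₃²⁻(aq)
Call the molar solubility s, so that [La³⁺] = 2s and [CO₃²⁻] = 3s.
Ksp = [La³⁺]^2[CO₃²⁻]^3 = (2s)^2 · (3s)^3 = 108s^5 = 1.62×10⁻³⁴
s = 6.84×10⁻⁸ mol/L
[La³⁺] = 2s = 1.37×10⁻⁷ mol/L

1.37×10⁻⁷ M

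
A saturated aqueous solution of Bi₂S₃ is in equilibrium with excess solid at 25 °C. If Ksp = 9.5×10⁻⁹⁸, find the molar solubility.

Bi₂S₃(s) ⇌ 2 Bi³⁺(aq) + 3 S²⁻(aq)
With molar solubility s: [Bi³⁺] = 2s, [S²⁻] = 3s.
Ksp = [Bi³⁺]^2[S²⁻]^3 = (2s)^2 · (3s)^3 = 108s^5
108s^5 = 9.5×10⁻⁹⁸  ⇒  s^5 = 8.8×10⁻¹⁰⁰
Taking the 5th root, s = 1.5×10⁻²⁰ mol/L.

1.5×10⁻²⁰ M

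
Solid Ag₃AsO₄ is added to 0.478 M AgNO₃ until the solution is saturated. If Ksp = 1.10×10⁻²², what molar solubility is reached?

Ag₃AsO₄(s) ⇌ 3 Ag⁺(aq) + AsO₄³⁻(aq)
The solution already contains Ag⁺ at 0.478 M. Let s be the molar solubility of Ag₃AsO₄.
[Ag⁺] ≈ 0.478 M (common ion dominates); [AsO₄³⁻] = s.
Ksp = [Ag⁺]^3[AsO₄³⁻] = (0.478)^3s
s = 1.10×10⁻²² / (0.478)^3 = 1.01×10⁻²¹
s = 1.01×10⁻²¹ M

1.01×10⁻²¹ M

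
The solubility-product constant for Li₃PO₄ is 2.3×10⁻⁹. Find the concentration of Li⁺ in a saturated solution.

9.1×10⁻³ M

Li₃PO₄(s) ⇌ 3 Li⁺(aq) + PO₄³⁻(aq)
With molar solubility s: [Li⁺] = 3s, [PO₄³⁻] = s.
Ksp = [Li⁺]^3[PO₄³⁻] = (3s)^3 · s = 27s^4 = 2.3×10⁻⁹
s = 3.0×10⁻³ mol L⁻¹
[Li⁺] = 3s = 9.1×10⁻³ mol L⁻¹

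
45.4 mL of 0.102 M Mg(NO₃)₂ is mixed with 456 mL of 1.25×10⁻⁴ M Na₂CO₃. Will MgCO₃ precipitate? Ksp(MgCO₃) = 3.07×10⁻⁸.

Yes

After mixing, V = 45.4 mL + 456 mL = 501.4 mL.
[Mg²⁺] = (0.102)(45.4)/501.4 = 9.24×10⁻³ M
[CO₃²⁻] = (1.25×10⁻⁴)(456)/501.4 = 1.14×10⁻⁴ M
Q = [Mg²⁺][CO₃²⁻] = 1.05×10⁻⁶
Because Q > Ksp (1.05×10⁻⁶ vs 3.07×10⁻⁸), a precipitate of MgCO₃ forms.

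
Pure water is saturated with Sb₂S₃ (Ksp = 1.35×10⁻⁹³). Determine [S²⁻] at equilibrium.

3.14×10⁻¹⁹ M

Sb₂S₃(s) ⇌ 2 Sb³⁺(aq) + 3 S²⁻(aq)
For each mole of Sb₂S₃ that dissolves per liter, [Sb³⁺] = 2s and [S²⁻] = 3s; let s denote this solubility.
Ksp = [Sb³⁺]^2[S²⁻]^3 = (2s)^2 · (3s)^3 = 108s^5 = 1.35×10⁻⁹³
s = 1.05×10⁻¹⁹ M
[S²⁻] = 3s = 3.14×10⁻¹⁹ M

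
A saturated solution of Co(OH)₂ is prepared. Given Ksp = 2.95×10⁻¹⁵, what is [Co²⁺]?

9.03×10⁻⁶ M

Co(OH)₂(s) ⇌ Co²⁺(aq) + 2 OH⁻(aq)
Let s be the molar solubility. Then [Co²⁺] = s and [OH⁻] = 2s.
Ksp = [Co²⁺][OH⁻]^2 = s · (2s)^2 = 4s^3 = 2.95×10⁻¹⁵
s = 9.03×10⁻⁶ M
[Co²⁺] = s = 9.03×10⁻⁶ M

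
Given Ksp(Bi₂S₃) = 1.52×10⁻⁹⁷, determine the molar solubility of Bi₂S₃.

1.70×10⁻²⁰ M

Bi₂S₃(s) ⇌ 2 Bi³⁺(aq) + 3 S²⁻(aq)
With molar solubility s: [Bi³⁺] = 2s, [S²⁻] = 3s.
Ksp = [Bi³⁺]^2[S²⁻]^3 = (2s)^2 · (3s)^3 = 108s^5
108s^5 = 1.52×10⁻⁹⁷  ⇒  s^5 = 1.41×10⁻⁹⁹
s = (1.41×10⁻⁹⁹)^(1/5) = 1.70×10⁻²⁰ M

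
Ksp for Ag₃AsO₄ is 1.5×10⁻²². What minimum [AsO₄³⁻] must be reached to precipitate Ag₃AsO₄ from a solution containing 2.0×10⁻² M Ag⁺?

1.9×10⁻¹⁷ M

Precipitation begins when Q = Ksp.
Ag₃AsO₄(s) ⇌ 3 Ag⁺(aq) + AsO₄³⁻(aq)
Ksp = [Ag⁺]^3[AsO₄³⁻] = [AsO₄³⁻](2.0×10⁻²)^3
[AsO₄³⁻] = 1.5×10⁻²² / (2.0×10⁻²)^3 = 1.9×10⁻¹⁷
[AsO₄³⁻] = 1.9×10⁻¹⁷ M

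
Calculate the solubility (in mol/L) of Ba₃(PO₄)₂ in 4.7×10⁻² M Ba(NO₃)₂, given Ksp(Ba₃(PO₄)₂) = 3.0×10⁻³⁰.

8.5×10⁻¹⁴ M

Ba₃(PO₄)₂(s) ⇌ 3 Ba²⁺(aq) + 2 PO₄³⁻(aq)
Ba²⁺ is already present at 4.7×10⁻² M. If s mol/L of Ba₃(PO₄)₂ dissolves, [PO₄³⁻] = 2s while [Ba²⁺] ≈ 4.7×10⁻² M.
Ksp = [Ba²⁺]^3[PO₄³⁻]^2 = (4.7×10⁻²)^3(2s)^2
(2s)^2 = 3.0×10⁻³⁰ / (4.7×10⁻²)^3 = 2.9×10⁻²⁶
s = 8.5×10⁻¹⁴ M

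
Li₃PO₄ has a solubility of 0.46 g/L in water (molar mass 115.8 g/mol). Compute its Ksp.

Ksp = 6.7×10⁻⁹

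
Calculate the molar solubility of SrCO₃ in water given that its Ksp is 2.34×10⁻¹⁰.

SrCO₃(s) ⇌ Sr²⁺(aq) + CO₃²⁻(aq)
For each mole of SrCO₃ that dissolves per liter, [Sr²⁺] = s and [CO₃²⁻] = s; let s denote this solubility.
Ksp = [Sr²⁺][CO₃²⁻] = s · s = s^2
s^2 = 2.34×10⁻¹⁰
Taking the 2nd root, s = 1.53×10⁻⁵ mol L⁻¹.

1.53×10⁻⁵ M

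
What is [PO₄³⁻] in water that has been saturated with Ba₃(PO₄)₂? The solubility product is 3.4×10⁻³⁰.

Ba₃(PO₄)₂(s) ⇌ 3 Ba²⁺(aq) + 2 PO₄³⁻(aq)
If s mol/L of Ba₃(PO₄)₂ dissolves, [Ba²⁺] = 3s and [PO₄³⁻] = 2s.
Ksp = [Ba²⁺]^3[PO₄³⁻]^2 = (3s)^3 · (2s)^2 = 108s^5 = 3.4×10⁻³⁰
s = 5.0×10⁻⁷ mol L⁻¹
[PO₄³⁻] = 2s = 1.0×10⁻⁶ mol L⁻¹

1.0×10⁻⁶ M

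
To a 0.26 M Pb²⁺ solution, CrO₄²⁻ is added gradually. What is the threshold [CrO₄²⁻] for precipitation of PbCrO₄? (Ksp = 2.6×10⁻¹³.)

Precipitation begins when Q = Ksp.
PbCrO₄(s) ⇌ Pb²⁺(aq) + CrO₄²⁻(aq)
Ksp = [Pb²⁺][CrO₄²⁻] = [CrO₄²⁻](0.26)
[CrO₄²⁻] = 2.6×10⁻¹³ / (0.26) = 1.0×10⁻¹²
[CrO₄²⁻] = 1.0×10⁻¹² M

1.0×10⁻¹² M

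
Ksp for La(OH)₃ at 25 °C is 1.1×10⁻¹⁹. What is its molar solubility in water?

8.0×10⁻⁶ M

La(OH)₃(s) ⇌ La³⁺(aq) + 3 OH⁻(aq)
For each mole of La(OH)₃ that dissolves per liter, [La³⁺] = s and [OH⁻] = 3s; let s denote this solubility.
Ksp = [La³⁺][OH⁻]^3 = s · (3s)^3 = 27s^4
27s^4 = 1.1×10⁻¹⁹  ⇒  s^4 = 4.1×10⁻²¹
Taking the 4th root, s = 8.0×10⁻⁶ M.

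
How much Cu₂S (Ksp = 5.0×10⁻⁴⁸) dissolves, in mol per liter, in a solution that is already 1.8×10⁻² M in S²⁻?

8.3×10⁻²⁴ M

Cu₂S(s) ⇌ 2 Cu⁺(aq) + S²⁻(aq)
With S²⁻ already at 1.8×10⁻² M and s small, take [S²⁻] ≈ 1.8×10⁻² M and [Cu⁺] = 2s.
Ksp = [Cu⁺]^2[S²⁻] = (2s)^2(1.8×10⁻²)
(2s)^2 = 5.0×10⁻⁴⁸ / (1.8×10⁻²) = 2.8×10⁻⁴⁶
s = 8.3×10⁻²⁴ M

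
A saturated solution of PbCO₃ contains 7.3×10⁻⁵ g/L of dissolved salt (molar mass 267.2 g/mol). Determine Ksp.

s = (7.3×10⁻⁵ g L⁻¹)/(267.2 g mol⁻¹) = 2.732×10⁻⁷ M
PbCO₃(s) ⇌ Pb²⁺(aq) + CO₃²⁻(aq)
With molar solubility s: [Pb²⁺] = s, [CO₃²⁻] = s.
Ksp = [Pb²⁺][CO₃²⁻] = s · s = s^2
Ksp = (2.732×10⁻⁷)^2 = 7.5×10⁻¹⁴

Ksp = 7.5×10⁻¹⁴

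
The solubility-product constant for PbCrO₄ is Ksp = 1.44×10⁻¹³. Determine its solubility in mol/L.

PbCrO₄(s) ⇌ Pb²⁺(aq) + CrO₄²⁻(aq)
Call the molar solubility s, so that [Pb²⁺] = s and [CrO₄²⁻] = s.
Ksp = [Pb²⁺][CrO₄²⁻] = s · s = s^2
s^2 = 1.44×10⁻¹³
s = 3.79×10⁻⁷ M

3.79×10⁻⁷ M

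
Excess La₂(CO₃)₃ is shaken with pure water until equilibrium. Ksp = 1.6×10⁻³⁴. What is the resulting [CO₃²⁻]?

La₂(CO₃)₃(s) ⇌ 2 La³⁺(aq) + 3 CO₃²⁻(aq)
If s mol/L of La₂(CO₃)₃ dissolves, [La³⁺] = 2s and [CO₃²⁻] = 3s.
Ksp = [La³⁺]^2[CO₃²⁻]^3 = (2s)^2 · (3s)^3 = 108s^5 = 1.6×10⁻³⁴
s = 6.8×10⁻⁸ mol/L
[CO₃²⁻] = 3s = 2.0×10⁻⁷ mol/L

2.0×10⁻⁷ M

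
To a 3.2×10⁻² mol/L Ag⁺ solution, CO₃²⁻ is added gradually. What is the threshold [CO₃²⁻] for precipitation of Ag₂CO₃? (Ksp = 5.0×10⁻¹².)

A salt starts to precipitate once the ion product Q reaches its Ksp.
Ag₂CO₃(s) ⇌ 2 Ag⁺(aq) + CO₃²⁻(aq)
Ksp = [Ag⁺]^2[CO₃²⁻] = [CO₃²⁻](3.2×10⁻²)^2
[CO₃²⁻] = 5.0×10⁻¹² / (3.2×10⁻²)^2 = 4.9×10⁻⁹
[CO₃²⁻] = 4.9×10⁻⁹ mol/L

4.9×10⁻⁹ M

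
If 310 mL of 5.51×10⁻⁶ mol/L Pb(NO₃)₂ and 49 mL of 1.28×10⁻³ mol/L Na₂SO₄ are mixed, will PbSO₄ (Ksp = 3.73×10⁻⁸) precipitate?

No

Total volume after mixing = 310 + 49 = 359 mL.
[Pb²⁺] = (5.51×10⁻⁶)(310)/359 = 4.76×10⁻⁶ mol/L
[SO₄²⁻] = (1.28×10⁻³)(49)/359 = 1.75×10⁻⁴ mol/L
Q = [Pb²⁺][SO₄²⁻] = 8.31×10⁻¹⁰
Since Q (8.31×10⁻¹⁰) is less than Ksp (3.73×10⁻⁸), no PbSO₄ precipitates.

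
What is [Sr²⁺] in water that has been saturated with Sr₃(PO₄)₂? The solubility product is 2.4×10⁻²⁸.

Sr₃(PO₄)₂(s) ⇌ 3 Sr²⁺(aq) + 2 PO₄³⁻(aq)
With molar solubility s: [Sr²⁺] = 3s, [PO₄³⁻] = 2s.
Ksp = [Sr²⁺]^3[PO₄³⁻]^2 = (3s)^3 · (2s)^2 = 108s^5 = 2.4×10⁻²⁸
s = 1.2×10⁻⁶ M
[Sr²⁺] = 3s = 3.5×10⁻⁶ M

3.5×10⁻⁶ M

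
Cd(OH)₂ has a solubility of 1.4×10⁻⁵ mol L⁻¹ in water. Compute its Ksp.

Cd(OH)₂(s) ⇌ Cd²⁺(aq) + 2 OH⁻(aq)
Let s be the molar solubility. Then [Cd²⁺] = s and [OH⁻] = 2s.
Ksp = [Cd²⁺][OH⁻]^2 = s · (2s)^2 = 4s^3
Ksp = 4 × (1.4×10⁻⁵)^3 = 1.1×10⁻¹⁴

Ksp = 1.1×10⁻¹⁴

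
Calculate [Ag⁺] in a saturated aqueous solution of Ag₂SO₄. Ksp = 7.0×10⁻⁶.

Ag₂SO₄(s) ⇌ 2 Ag⁺(aq) + SO₄²⁻(aq)
If s mol/L of Ag₂SO₄ dissolves, [Ag⁺] = 2s and [SO₄²⁻] = s.
Ksp = [Ag⁺]^2[SO₄²⁻] = (2s)^2 · s = 4s^3 = 7.0×10⁻⁶
s = 1.2×10⁻² mol/L
[Ag⁺] = 2s = 2.4×10⁻² mol/L

2.4×10⁻² M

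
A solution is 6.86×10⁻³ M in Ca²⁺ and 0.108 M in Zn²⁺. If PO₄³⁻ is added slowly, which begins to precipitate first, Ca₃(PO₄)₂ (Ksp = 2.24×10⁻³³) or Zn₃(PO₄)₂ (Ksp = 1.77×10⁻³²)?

Precipitation begins when Q = Ksp.
For Ca₃(PO₄)₂: [PO₄³⁻] = (Ksp/[Ca²⁺]^3)^(1/2) = 8.33×10⁻¹⁴ M
For Zn₃(PO₄)₂: [PO₄³⁻] = (Ksp/[Zn²⁺]^3)^(1/2) = 3.75×10⁻¹⁵ M
The smaller threshold [PO₄³⁻] is reached first, so Zn₃(PO₄)₂ precipitates first.

Zn₃(PO₄)₂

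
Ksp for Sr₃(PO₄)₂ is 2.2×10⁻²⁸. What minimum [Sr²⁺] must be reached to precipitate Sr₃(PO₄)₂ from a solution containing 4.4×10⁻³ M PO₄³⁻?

The threshold for precipitation is Q = Ksp.
Sr₃(PO₄)₂(s) ⇌ 3 Sr²⁺(aq) + 2 PO₄³⁻(aq)
Ksp = [Sr²⁺]^3[PO₄³⁻]^2 = [Sr²⁺]^3(4.4×10⁻³)^2
[Sr²⁺]^3 = 2.2×10⁻²⁸ / (4.4×10⁻³)^2 = 1.1×10⁻²³
[Sr²⁺] = 2.2×10⁻⁸ M

2.2×10⁻⁸ M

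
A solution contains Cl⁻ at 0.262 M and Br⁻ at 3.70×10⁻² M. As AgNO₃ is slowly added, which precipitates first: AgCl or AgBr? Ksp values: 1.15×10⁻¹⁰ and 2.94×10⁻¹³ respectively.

AgBr

Precipitation begins when Q = Ksp.
For AgCl: [Ag⁺] = (Ksp/[Cl⁻]) = 4.39×10⁻¹⁰ M
For AgBr: [Ag⁺] = (Ksp/[Br⁻]) = 7.95×10⁻¹² M
Since AgBr needs less Ag⁺ to reach saturation, it precipitates first.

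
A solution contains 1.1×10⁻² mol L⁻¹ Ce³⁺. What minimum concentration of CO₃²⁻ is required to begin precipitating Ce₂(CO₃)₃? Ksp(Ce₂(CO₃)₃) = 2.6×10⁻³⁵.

A salt starts to precipitate once the ion product Q reaches its Ksp.
Ce₂(CO₃)₃(s) ⇌ 2 Ce³⁺(aq) + 3 CO₃²⁻(aq)
Ksp = [Ce³⁺]^2[CO₃²⁻]^3 = [CO₃²⁻]^3(1.1×10⁻²)^2
[CO₃²⁻]^3 = 2.6×10⁻³⁵ / (1.1×10⁻²)^2 = 2.1×10⁻³¹
[CO₃²⁻] = 6.0×10⁻¹¹ mol L⁻¹

6.0×10⁻¹¹ M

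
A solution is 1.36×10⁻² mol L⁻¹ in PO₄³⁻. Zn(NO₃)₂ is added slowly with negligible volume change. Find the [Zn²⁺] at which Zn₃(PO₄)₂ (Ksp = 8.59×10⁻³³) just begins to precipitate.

Each salt precipitates once Q = Ksp for that salt.
Zn₃(PO₄)₂(s) ⇌ 3 Zn²⁺(aq) + 2 PO₄³⁻(aq)
Ksp = [Zn²⁺]^3[PO₄³⁻]^2 = [Zn²⁺]^3(1.36×10⁻²)^2
[Zn²⁺]^3 = 8.59×10⁻³³ / (1.36×10⁻²)^2 = 4.64×10⁻²⁹
[Zn²⁺] = 3.59×10⁻¹⁰ mol L⁻¹

3.59×10⁻¹⁰ M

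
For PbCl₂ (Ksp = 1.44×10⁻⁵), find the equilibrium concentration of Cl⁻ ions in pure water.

PbCl₂(s) ⇌ Pb²⁺(aq) + 2 Cl⁻(aq)
With molar solubility s: [Pb²⁺] = s, [Cl⁻] = 2s.
Ksp = [Pb²⁺][Cl⁻]^2 = s · (2s)^2 = 4s^3 = 1.44×10⁻⁵
s = 1.53×10⁻² mol L⁻¹
[Cl⁻] = 2s = 3.07×10⁻² mol L⁻¹

3.07×10⁻² M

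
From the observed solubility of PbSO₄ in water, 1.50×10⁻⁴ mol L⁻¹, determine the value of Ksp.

PbSO₄(s) ⇌ Pb²⁺(aq) + SO₄²⁻(aq)
For each mole of PbSO₄ that dissolves per liter, [Pb²⁺] = s and [SO₄²⁻] = s; let s denote this solubility.
Ksp = [Pb²⁺][SO₄²⁻] = s · s = s^2
Ksp = (1.50×10⁻⁴)^2 = 2.25×10⁻⁸

Ksp = 2.25×10⁻⁸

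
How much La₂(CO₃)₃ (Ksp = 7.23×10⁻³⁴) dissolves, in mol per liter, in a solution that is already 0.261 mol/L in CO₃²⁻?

La₂(CO₃)₃(s) ⇌ 2 La³⁺(aq) + 3 CO₃²⁻(aq)
CO₃²⁻ is already present at 0.261 mol/L. If s mol/L of La₂(CO₃)₃ dissolves, [La³⁺] = 2s while [CO₃²⁻] ≈ 0.261 mol/L.
Ksp = [La³⁺]^2[CO₃²⁻]^3 = (2s)^2(0.261)^3
(2s)^2 = 7.23×10⁻³⁴ / (0.261)^3 = 4.07×10⁻³²
s = 1.01×10⁻¹⁶ mol/L

1.01×10⁻¹⁶ M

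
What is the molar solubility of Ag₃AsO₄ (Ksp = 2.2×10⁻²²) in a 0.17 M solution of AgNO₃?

4.5×10⁻²⁰ M

Ag₃AsO₄(s) ⇌ 3 Ag⁺(aq) + AsO₄³⁻(aq)
Let s be the solubility of Ag₃AsO₄ here. The common ion gives [Ag⁺] ≈ 0.17 M, and [AsO₄³⁻] = s.
Ksp = [Ag⁺]^3[AsO₄³⁻] = (0.17)^3s
s = 2.2×10⁻²² / (0.17)^3 = 4.5×10⁻²⁰
s = 4.5×10⁻²⁰ M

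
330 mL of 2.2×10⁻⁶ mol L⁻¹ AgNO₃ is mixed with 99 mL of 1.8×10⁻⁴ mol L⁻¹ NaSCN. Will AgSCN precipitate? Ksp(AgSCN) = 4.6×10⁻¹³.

After mixing, V = 330 mL + 99 mL = 429 mL.
[Ag⁺] = (2.2×10⁻⁶)(330)/429 = 1.7×10⁻⁶ mol L⁻¹
[SCN⁻] = (1.8×10⁻⁴)(99)/429 = 4.2×10⁻⁵ mol L⁻¹
Q = [Ag⁺][SCN⁻] = 7.0×10⁻¹¹
Q = 7.0×10⁻¹¹ > Ksp = 4.6×10⁻¹³, so the solution is supersaturated and AgSCN precipitates.

Yes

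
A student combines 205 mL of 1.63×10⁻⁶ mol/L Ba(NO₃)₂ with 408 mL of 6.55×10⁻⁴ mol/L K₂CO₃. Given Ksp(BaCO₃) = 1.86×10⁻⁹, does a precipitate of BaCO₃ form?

No

The combined volume is 613 mL.
[Ba²⁺] = (1.63×10⁻⁶)(205)/613 = 5.45×10⁻⁷ mol/L
[CO₃²⁻] = (6.55×10⁻⁴)(408)/613 = 4.36×10⁻⁴ mol/L
Q = [Ba²⁺][CO₃²⁻] = 2.38×10⁻¹⁰
Since Q (2.38×10⁻¹⁰) is less than Ksp (1.86×10⁻⁹), no BaCO₃ precipitates.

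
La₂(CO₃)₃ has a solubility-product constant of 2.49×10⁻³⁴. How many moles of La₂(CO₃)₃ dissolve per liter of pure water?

La₂(CO₃)₃(s) ⇌ 2 La³⁺(aq) + 3 CO₃²⁻(aq)
For each mole of La₂(CO₃)₃ that dissolves per liter, [La³⁺] = 2s and [CO₃²⁻] = 3s; let s denote this solubility.
Ksp = [La³⁺]^2[CO₃²⁻]^3 = (2s)^2 · (3s)^3 = 108s^5
108s^5 = 2.49×10⁻³⁴  ⇒  s^5 = 2.31×10⁻³⁶
Taking the 5th root, s = 7.46×10⁻⁸ M.

7.46×10⁻⁸ M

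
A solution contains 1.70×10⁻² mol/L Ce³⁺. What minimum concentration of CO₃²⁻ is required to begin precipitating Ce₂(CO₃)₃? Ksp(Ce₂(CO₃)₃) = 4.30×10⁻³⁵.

5.30×10⁻¹¹ M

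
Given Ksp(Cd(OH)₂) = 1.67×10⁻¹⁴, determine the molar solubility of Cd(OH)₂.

1.61×10⁻⁵ M

Cd(OH)₂(s) ⇌ Cd²⁺(aq) + 2 OH⁻(aq)
If s mol/L of Cd(OH)₂ dissolves, [Cd²⁺] = s and [OH⁻] = 2s.
Ksp = [Cd²⁺][OH⁻]^2 = s · (2s)^2 = 4s^3
4s^3 = 1.67×10⁻¹⁴  ⇒  s^3 = 4.18×10⁻¹⁵
Taking the 3rd root, s = 1.61×10⁻⁵ mol L⁻¹.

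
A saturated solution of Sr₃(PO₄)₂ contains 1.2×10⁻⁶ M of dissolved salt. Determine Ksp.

Ksp = 2.7×10⁻²⁸

Sr₃(PO₄)₂(s) ⇌ 3 Sr²⁺(aq) + 2 PO₄³⁻(aq)
With molar solubility s: [Sr²⁺] = 3s, [PO₄³⁻] = 2s.
Ksp = [Sr²⁺]^3[PO₄³⁻]^2 = (3s)^3 · (2s)^2 = 108s^5
Ksp = 108 × (1.2×10⁻⁶)^5 = 2.7×10⁻²⁸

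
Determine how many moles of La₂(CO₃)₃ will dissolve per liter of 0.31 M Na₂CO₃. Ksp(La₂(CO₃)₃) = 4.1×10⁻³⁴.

5.9×10⁻¹⁷ M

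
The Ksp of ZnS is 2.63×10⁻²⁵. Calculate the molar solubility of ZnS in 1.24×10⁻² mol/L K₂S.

2.12×10⁻²³ M

ZnS(s) ⇌ Zn²⁺(aq) + S²⁻(aq)
S²⁻ is already present at 1.24×10⁻² mol/L. If s mol/L of ZnS dissolves, [Zn²⁺] = s while [S²⁻] ≈ 1.24×10⁻² mol/L.
Ksp = [Zn²⁺][S²⁻] = s(1.24×10⁻²)
s = 2.63×10⁻²⁵ / (1.24×10⁻²) = 2.12×10⁻²³
s = 2.12×10⁻²³ mol/L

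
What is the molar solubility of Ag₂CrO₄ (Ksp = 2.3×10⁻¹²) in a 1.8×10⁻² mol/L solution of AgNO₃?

Ag₂CrO₄(s) ⇌ 2 Ag⁺(aq) + CrO₄²⁻(aq)
Let s be the solubility of Ag₂CrO₄ here. The common ion gives [Ag⁺] ≈ 1.8×10⁻² mol/L, and [CrO₄²⁻] = s.
Ksp = [Ag⁺]^2[CrO₄²⁻] = (1.8×10⁻²)^2s
s = 2.3×10⁻¹² / (1.8×10⁻²)^2 = 7.1×10⁻⁹
s = 7.1×10⁻⁹ mol/L

7.1×10⁻⁹ M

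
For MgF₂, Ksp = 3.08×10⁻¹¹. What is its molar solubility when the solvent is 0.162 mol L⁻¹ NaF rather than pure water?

1.17×10⁻⁹ M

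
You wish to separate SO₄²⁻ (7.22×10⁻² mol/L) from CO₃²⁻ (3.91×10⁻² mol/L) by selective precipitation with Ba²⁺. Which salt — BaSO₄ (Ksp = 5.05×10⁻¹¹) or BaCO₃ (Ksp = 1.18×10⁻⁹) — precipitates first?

A salt starts to precipitate once the ion product Q reaches its Ksp.
For BaSO₄: [Ba²⁺] = (Ksp/[SO₄²⁻]) = 6.99×10⁻¹⁰ mol/L
For BaCO₃: [Ba²⁺] = (Ksp/[CO₃²⁻]) = 3.02×10⁻⁸ mol/L
Since BaSO₄ needs less Ba²⁺ to reach saturation, it precipitates first.

BaSO₄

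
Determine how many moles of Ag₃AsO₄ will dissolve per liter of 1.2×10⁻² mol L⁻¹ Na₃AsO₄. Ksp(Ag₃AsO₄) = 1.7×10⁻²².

8.1×10⁻⁸ M

Ag₃AsO₄(s) ⇌ 3 Ag⁺(aq) + AsO₄³⁻(aq)
With AsO₄³⁻ already at 1.2×10⁻² mol L⁻¹ and s small, take [AsO₄³⁻] ≈ 1.2×10⁻² mol L⁻¹ and [Ag⁺] = 3s.
Ksp = [Ag⁺]^3[AsO₄³⁻] = (3s)^3(1.2×10⁻²)
(3s)^3 = 1.7×10⁻²² / (1.2×10⁻²) = 1.4×10⁻²⁰
s = 8.1×10⁻⁸ mol L⁻¹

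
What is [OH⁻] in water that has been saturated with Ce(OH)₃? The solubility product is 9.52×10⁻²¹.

Ce(OH)₃(s) ⇌ Ce³⁺(aq) + 3 OH⁻(aq)
With molar solubility s: [Ce³⁺] = s, [OH⁻] = 3s.
Ksp = [Ce³⁺][OH⁻]^3 = s · (3s)^3 = 27s^4 = 9.52×10⁻²¹
s = 4.33×10⁻⁶ mol L⁻¹
[OH⁻] = 3s = 1.30×10⁻⁵ mol L⁻¹

1.30×10⁻⁵ M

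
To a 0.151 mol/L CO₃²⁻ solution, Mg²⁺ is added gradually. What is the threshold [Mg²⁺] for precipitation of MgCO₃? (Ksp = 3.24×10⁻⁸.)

2.15×10⁻⁷ M

A salt starts to precipitate once the ion product Q reaches its Ksp.
MgCO₃(s) ⇌ Mg²⁺(aq) + CO₃²⁻(aq)
Ksp = [Mg²⁺][CO₃²⁻] = [Mg²⁺](0.151)
[Mg²⁺] = 3.24×10⁻⁸ / (0.151) = 2.15×10⁻⁷
[Mg²⁺] = 2.15×10⁻⁷ mol/L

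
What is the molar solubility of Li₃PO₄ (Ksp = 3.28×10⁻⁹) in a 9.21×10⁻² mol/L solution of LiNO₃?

4.20×10⁻⁶ M

Li₃PO₄(s) ⇌ 3 Li⁺(aq) + PO₄³⁻(aq)
Li⁺ is already present at 9.21×10⁻² mol/L. If s mol/L of Li₃PO₄ dissolves, [PO₄³⁻] = s while [Li⁺] ≈ 9.21×10⁻² mol/L.
Ksp = [Li⁺]^3[PO₄³⁻] = (9.21×10⁻²)^3s
s = 3.28×10⁻⁹ / (9.21×10⁻²)^3 = 4.20×10⁻⁶
s = 4.20×10⁻⁶ mol/L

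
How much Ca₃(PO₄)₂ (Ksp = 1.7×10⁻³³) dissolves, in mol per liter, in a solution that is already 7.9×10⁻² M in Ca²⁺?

9.3×10⁻¹⁶ M

Ca₃(PO₄)₂(s) ⇌ 3 Ca²⁺(aq) + 2 PO₄³⁻(aq)
With Ca²⁺ already at 7.9×10⁻² M and s small, take [Ca²⁺] ≈ 7.9×10⁻² M and [PO₄³⁻] = 2s.
Ksp = [Ca²⁺]^3[PO₄³⁻]^2 = (7.9×10⁻²)^3(2s)^2
(2s)^2 = 1.7×10⁻³³ / (7.9×10⁻²)^3 = 3.4×10⁻³⁰
s = 9.3×10⁻¹⁶ M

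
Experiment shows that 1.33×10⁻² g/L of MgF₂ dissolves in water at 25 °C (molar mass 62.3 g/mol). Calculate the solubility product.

Ksp = 3.89×10⁻¹¹

s = (1.33×10⁻² g L⁻¹)/(62.3 g mol⁻¹) = 2.1348×10⁻⁴ M
MgF₂(s) ⇌ Mg²⁺(aq) + 2 F⁻(aq)
Let s be the molar solubility. Then [Mg²⁺] = s and [F⁻] = 2s.
Ksp = [Mg²⁺][F⁻]^2 = s · (2s)^2 = 4s^3
Ksp = 4 × (2.1348×10⁻⁴)^3 = 3.89×10⁻¹¹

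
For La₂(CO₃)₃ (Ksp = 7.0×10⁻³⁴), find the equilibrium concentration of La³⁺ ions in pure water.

1.8×10⁻⁷ M

La₂(CO₃)₃(s) ⇌ 2 La³⁺(aq) + 3 CO₃²⁻(aq)
Let s be the molar solubility. Then [La³⁺] = 2s and [CO₃²⁻] = 3s.
Ksp = [La³⁺]^2[CO₃²⁻]^3 = (2s)^2 · (3s)^3 = 108s^5 = 7.0×10⁻³⁴
s = 9.2×10⁻⁸ mol L⁻¹
[La³⁺] = 2s = 1.8×10⁻⁷ mol L⁻¹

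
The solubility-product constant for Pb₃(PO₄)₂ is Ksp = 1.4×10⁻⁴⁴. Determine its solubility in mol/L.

6.6×10⁻¹⁰ M

Pb₃(PO₄)₂(s) ⇌ 3 Pb²⁺(aq) + 2 PO₄³⁻(aq)
With molar solubility s: [Pb²⁺] = 3s, [PO₄³⁻] = 2s.
Ksp = [Pb²⁺]^3[PO₄³⁻]^2 = (3s)^3 · (2s)^2 = 108s^5
108s^5 = 1.4×10⁻⁴⁴  ⇒  s^5 = 1.3×10⁻⁴⁶
Taking the 5th root, s = 6.6×10⁻¹⁰ M.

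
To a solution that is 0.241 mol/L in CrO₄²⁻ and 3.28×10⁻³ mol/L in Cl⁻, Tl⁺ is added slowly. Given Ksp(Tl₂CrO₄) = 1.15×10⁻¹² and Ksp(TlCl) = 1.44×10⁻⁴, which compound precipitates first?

Precipitation of each salt begins when its ion product equals Ksp.
For Tl₂CrO₄: [Tl⁺] = (Ksp/[CrO₄²⁻])^(1/2) = 2.18×10⁻⁶ mol/L
For TlCl: [Tl⁺] = (Ksp/[Cl⁻]) = 4.39×10⁻² mol/L
Since Tl₂CrO₄ needs less Tl⁺ to reach saturation, it precipitates first.

Tl₂CrO₄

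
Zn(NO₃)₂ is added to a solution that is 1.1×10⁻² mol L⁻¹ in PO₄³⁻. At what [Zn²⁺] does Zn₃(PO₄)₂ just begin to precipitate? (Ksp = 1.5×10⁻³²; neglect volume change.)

5.0×10⁻¹⁰ M

Each salt precipitates once Q = Ksp for that salt.
Zn₃(PO₄)₂(s) ⇌ 3 Zn²⁺(aq) + 2 PO₄³⁻(aq)
Ksp = [Zn²⁺]^3[PO₄³⁻]^2 = [Zn²⁺]^3(1.1×10⁻²)^2
[Zn²⁺]^3 = 1.5×10⁻³² / (1.1×10⁻²)^2 = 1.2×10⁻²⁸
[Zn²⁺] = 5.0×10⁻¹⁰ mol L⁻¹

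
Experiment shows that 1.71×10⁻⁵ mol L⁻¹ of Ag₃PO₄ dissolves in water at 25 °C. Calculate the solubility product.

Ksp = 2.31×10⁻¹⁸

Ag₃PO₄(s) ⇌ 3 Ag⁺(aq) + PO₄³⁻(aq)
If s mol/L of Ag₃PO₄ dissolves, [Ag⁺] = 3s and [PO₄³⁻] = s.
Ksp = [Ag⁺]^3[PO₄³⁻] = (3s)^3 · s = 27s^4
Ksp = 27 × (1.71×10⁻⁵)^4 = 2.31×10⁻¹⁸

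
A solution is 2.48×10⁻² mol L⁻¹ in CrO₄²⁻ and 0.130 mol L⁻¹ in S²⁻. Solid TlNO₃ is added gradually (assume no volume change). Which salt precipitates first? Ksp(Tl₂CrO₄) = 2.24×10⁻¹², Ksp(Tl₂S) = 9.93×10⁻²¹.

Tl₂S

Precipitation of each salt begins when its ion product equals Ksp.
For Tl₂CrO₄: [Tl⁺] = (Ksp/[CrO₄²⁻])^(1/2) = 9.50×10⁻⁶ mol L⁻¹
For Tl₂S: [Tl⁺] = (Ksp/[S²⁻])^(1/2) = 2.76×10⁻¹⁰ mol L⁻¹
Since Tl₂S needs less Tl⁺ to reach saturation, it precipitates first.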